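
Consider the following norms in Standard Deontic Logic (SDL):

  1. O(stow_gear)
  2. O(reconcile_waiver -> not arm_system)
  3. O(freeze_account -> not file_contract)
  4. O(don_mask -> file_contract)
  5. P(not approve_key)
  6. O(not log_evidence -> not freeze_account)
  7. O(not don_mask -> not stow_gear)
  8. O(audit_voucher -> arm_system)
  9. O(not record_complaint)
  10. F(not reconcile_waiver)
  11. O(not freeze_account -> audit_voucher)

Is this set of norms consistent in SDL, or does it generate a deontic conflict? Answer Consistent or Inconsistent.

Inconsistent

Premise 1 states O(stow_gear) outright.
Premise 7 is O(not don_mask -> not stow_gear); contrapositively O(stow_gear -> don_mask). Since O(stow_gear) holds, K gives O(don_mask).
Applying K to premise 4 (O(don_mask -> file_contract)) and O(don_mask) yields O(file_contract).
The contrapositive of premise 3 (O(freeze_account -> not file_contract)) is O(file_contract -> not freeze_account), and O(file_contract) is already established, so O(not freeze_account).
Premise 11 is O(not freeze_account -> audit_voucher); since O(not freeze_account), deontic closure gives O(audit_voucher).
Applying K to premise 8 (O(audit_voucher -> arm_system)) and O(audit_voucher) yields O(arm_system).
The contrapositive of premise 2 (O(reconcile_waiver -> not arm_system)) is O(arm_system -> not reconcile_waiver), and O(arm_system) is already established, so O(not reconcile_waiver).
Yet premise 10 is F(not reconcile_waiver), i.e. O(reconcile_waiver).
We now have both O(not reconcile_waiver) and O(reconcile_waiver) — reconcile_waiver is simultaneously obligatory and forbidden, violating the D-axiom.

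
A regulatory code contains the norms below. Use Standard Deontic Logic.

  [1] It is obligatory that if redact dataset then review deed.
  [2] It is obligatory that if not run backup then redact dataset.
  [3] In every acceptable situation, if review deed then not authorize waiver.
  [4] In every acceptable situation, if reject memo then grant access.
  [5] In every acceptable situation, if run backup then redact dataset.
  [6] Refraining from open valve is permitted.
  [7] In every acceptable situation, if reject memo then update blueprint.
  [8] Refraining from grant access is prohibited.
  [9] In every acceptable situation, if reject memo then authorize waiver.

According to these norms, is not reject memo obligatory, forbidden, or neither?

Premises 5 and 2 cover both cases: O(run_backup → redact_dataset) and O(¬run_backup → redact_dataset). Since run_backup ∨ ¬run_backup is a tautology, O(redact_dataset) follows.
Applying K to premise 1 (O(redact_dataset → review_deed)) and O(redact_dataset) yields O(review_deed).
Premise 3 is O(review_deed → ¬authorize_waiver); since O(review_deed), deontic closure gives O(¬authorize_waiver).
Premise 9, O(reject_memo → authorize_waiver), contraposes to O(¬authorize_waiver → ¬reject_memo); with O(¬authorize_waiver) we get O(¬reject_memo).
Premises 4, 6, 7, 8 do not contribute to this derivation.
Hence ¬reject_memo is obligatory.

Obligatory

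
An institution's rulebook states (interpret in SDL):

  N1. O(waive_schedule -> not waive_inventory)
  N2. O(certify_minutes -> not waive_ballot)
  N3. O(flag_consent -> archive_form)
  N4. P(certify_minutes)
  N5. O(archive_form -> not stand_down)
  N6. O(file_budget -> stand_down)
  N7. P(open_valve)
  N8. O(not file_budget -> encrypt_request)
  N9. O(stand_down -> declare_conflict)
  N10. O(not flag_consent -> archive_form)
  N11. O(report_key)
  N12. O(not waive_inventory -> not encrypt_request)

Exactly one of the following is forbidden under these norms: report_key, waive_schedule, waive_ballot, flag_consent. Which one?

Premises 3 and 10 cover both cases: O(flag_consent -> archive_form) and O(not flag_consent -> archive_form). Since flag_consent ∨ not flag_consent is a tautology, O(archive_form) follows.
From O(archive_form) and premise 5, O(archive_form -> not stand_down), we obtain O(not stand_down).
The contrapositive of premise 6 (O(file_budget -> stand_down)) is O(not stand_down -> not file_budget), and O(not stand_down) is already established, so O(not file_budget).
With premise 8, O(not file_budget -> encrypt_request), the K-axiom yields O(encrypt_request).
Premise 12, O(not waive_inventory -> not encrypt_request), contraposes to O(encrypt_request -> waive_inventory); with O(encrypt_request) we get O(waive_inventory).
Premise 1 is O(waive_schedule -> not waive_inventory); contrapositively O(waive_inventory -> not waive_schedule). Since O(waive_inventory) holds, K gives O(not waive_schedule).
So O(not waive_schedule) holds, i.e. waive_schedule is forbidden. None of the other listed options is forbidden under the premises.

waive_schedule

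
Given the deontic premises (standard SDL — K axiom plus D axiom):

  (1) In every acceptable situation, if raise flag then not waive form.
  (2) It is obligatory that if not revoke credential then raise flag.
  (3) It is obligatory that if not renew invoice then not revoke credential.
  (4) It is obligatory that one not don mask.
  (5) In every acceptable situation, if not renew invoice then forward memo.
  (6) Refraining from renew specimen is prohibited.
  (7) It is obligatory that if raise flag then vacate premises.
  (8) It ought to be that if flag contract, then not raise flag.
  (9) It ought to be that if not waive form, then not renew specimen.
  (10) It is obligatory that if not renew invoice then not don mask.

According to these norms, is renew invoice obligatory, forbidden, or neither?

Obligatory

F(¬renew_specimen) at premise 6 means O(renew_specimen).
The contrapositive of premise 9 (O(¬waive_form → ¬renew_specimen)) is O(renew_specimen → waive_form), and O(renew_specimen) is already established, so O(waive_form).
Premise 1, O(raise_flag → ¬waive_form), contraposes to O(waive_form → ¬raise_flag); with O(waive_form) we get O(¬raise_flag).
Premise 2, O(¬revoke_credential → raise_flag), contraposes to O(¬raise_flag → revoke_credential); with O(¬raise_flag) we get O(revoke_credential).
Premise 3 is O(¬renew_invoice → ¬revoke_credential); contrapositively O(revoke_credential → renew_invoice). Since O(revoke_credential) holds, K gives O(renew_invoice).
Premises 4, 5, 7, 8, 10 do not contribute to this derivation.
Hence renew_invoice is obligatory.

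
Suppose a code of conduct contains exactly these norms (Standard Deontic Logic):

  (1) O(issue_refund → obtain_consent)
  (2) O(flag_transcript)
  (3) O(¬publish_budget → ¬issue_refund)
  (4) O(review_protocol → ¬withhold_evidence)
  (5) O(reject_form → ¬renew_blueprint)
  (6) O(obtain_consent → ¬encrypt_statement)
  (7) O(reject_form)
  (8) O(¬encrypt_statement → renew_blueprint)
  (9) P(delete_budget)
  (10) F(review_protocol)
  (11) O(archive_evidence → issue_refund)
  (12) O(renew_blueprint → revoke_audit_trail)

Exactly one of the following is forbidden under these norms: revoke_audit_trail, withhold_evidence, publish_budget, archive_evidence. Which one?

archive_evidence

Premise 7 states O(reject_form) outright.
With premise 5, O(reject_form → ¬renew_blueprint), the K-axiom yields O(¬renew_blueprint).
Premise 8, O(¬encrypt_statement → renew_blueprint), contraposes to O(¬renew_blueprint → encrypt_statement); with O(¬renew_blueprint) we get O(encrypt_statement).
The contrapositive of premise 6 (O(obtain_consent → ¬encrypt_statement)) is O(encrypt_statement → ¬obtain_consent), and O(encrypt_statement) is already established, so O(¬obtain_consent).
Premise 1 is O(issue_refund → obtain_consent); contrapositively O(¬obtain_consent → ¬issue_refund). Since O(¬obtain_consent) holds, K gives O(¬issue_refund).
Premise 11 is O(archive_evidence → issue_refund); contrapositively O(¬issue_refund → ¬archive_evidence). Since O(¬issue_refund) holds, K gives O(¬archive_evidence).
So O(¬archive_evidence) holds, i.e. archive_evidence is forbidden. None of the other listed options is forbidden under the premises.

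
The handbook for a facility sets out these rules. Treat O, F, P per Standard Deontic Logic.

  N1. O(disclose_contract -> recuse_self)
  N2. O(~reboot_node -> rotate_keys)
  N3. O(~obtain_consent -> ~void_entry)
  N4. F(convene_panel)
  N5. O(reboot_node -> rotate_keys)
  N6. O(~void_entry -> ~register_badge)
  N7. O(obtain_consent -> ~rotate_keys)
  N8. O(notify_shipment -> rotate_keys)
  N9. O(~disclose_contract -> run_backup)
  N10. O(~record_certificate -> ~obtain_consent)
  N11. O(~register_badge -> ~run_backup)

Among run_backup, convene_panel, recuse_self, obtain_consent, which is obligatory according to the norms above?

By case analysis on ~reboot_node: premise 2 gives O(~reboot_node -> rotate_keys) and premise 5 gives O(reboot_node -> rotate_keys), so O(rotate_keys) either way.
Premise 7, O(obtain_consent -> ~rotate_keys), contraposes to O(rotate_keys -> ~obtain_consent); with O(rotate_keys) we get O(~obtain_consent).
Premise 3 is O(~obtain_consent -> ~void_entry); since O(~obtain_consent), deontic closure gives O(~void_entry).
Premise 6 is O(~void_entry -> ~register_badge); since O(~void_entry), deontic closure gives O(~register_badge).
Applying K to premise 11 (O(~register_badge -> ~run_backup)) and O(~register_badge) yields O(~run_backup).
Premise 9, O(~disclose_contract -> run_backup), contraposes to O(~run_backup -> disclose_contract); with O(~run_backup) we get O(disclose_contract).
Applying K to premise 1 (O(disclose_contract -> recuse_self)) and O(disclose_contract) yields O(recuse_self).
So O(recuse_self) holds — recuse_self is obligatory. None of the other listed options is made obligatory by any chain of premises.

recuse_self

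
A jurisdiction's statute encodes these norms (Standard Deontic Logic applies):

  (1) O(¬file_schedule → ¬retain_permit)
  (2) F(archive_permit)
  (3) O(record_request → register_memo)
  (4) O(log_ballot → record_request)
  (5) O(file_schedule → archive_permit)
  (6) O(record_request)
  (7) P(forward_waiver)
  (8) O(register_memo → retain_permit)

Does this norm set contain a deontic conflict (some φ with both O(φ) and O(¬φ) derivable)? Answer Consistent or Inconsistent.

Inconsistent

From premise 6 we have O(record_request).
With premise 3, O(record_request → register_memo), the K-axiom yields O(register_memo).
With premise 8, O(register_memo → retain_permit), the K-axiom yields O(retain_permit).
Premise 1 is O(¬file_schedule → ¬retain_permit); contrapositively O(retain_permit → file_schedule). Since O(retain_permit) holds, K gives O(file_schedule).
From O(file_schedule) and premise 5, O(file_schedule → archive_permit), we obtain O(archive_permit).
But premise 2, F(archive_permit), means O(¬archive_permit).
We now have both O(archive_permit) and O(¬archive_permit) — archive_permit is simultaneously obligatory and forbidden, violating the D-axiom.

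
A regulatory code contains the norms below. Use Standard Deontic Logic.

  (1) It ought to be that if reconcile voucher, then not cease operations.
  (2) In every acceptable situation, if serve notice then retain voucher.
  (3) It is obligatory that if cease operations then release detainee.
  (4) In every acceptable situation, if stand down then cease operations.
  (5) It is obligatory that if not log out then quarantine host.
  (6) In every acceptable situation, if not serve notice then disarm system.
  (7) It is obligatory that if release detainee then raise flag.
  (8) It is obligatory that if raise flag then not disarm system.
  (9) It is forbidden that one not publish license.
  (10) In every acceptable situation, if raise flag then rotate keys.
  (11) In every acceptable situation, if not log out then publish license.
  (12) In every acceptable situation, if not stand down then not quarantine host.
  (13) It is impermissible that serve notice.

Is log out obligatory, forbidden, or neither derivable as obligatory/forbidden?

Obligatory

Premise 13 is F(serve_notice), i.e. O(¬serve_notice).
From O(¬serve_notice) and premise 6, O(¬serve_notice → disarm_system), we obtain O(disarm_system).
The contrapositive of premise 8 (O(raise_flag → ¬disarm_system)) is O(disarm_system → ¬raise_flag), and O(disarm_system) is already established, so O(¬raise_flag).
The contrapositive of premise 7 (O(release_detainee → raise_flag)) is O(¬raise_flag → ¬release_detainee), and O(¬raise_flag) is already established, so O(¬release_detainee).
The contrapositive of premise 3 (O(cease_operations → release_detainee)) is O(¬release_detainee → ¬cease_operations), and O(¬release_detainee) is already established, so O(¬cease_operations).
The contrapositive of premise 4 (O(stand_down → cease_operations)) is O(¬cease_operations → ¬stand_down), and O(¬cease_operations) is already established, so O(¬stand_down).
Premise 12 is O(¬stand_down → ¬quarantine_host); since O(¬stand_down), deontic closure gives O(¬quarantine_host).
Premise 5 is O(¬log_out → quarantine_host); contrapositively O(¬quarantine_host → log_out). Since O(¬quarantine_host) holds, K gives O(log_out).
Premises 1, 2, 9, 10, 11 do not contribute to this derivation.
Hence log_out is obligatory.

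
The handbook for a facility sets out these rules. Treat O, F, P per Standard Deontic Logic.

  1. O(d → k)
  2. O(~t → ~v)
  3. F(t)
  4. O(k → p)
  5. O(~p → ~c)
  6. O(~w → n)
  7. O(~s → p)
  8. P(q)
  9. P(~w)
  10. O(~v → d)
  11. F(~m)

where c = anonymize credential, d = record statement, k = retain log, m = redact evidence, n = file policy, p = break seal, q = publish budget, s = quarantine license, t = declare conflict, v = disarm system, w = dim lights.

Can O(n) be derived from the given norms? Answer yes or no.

Premise 6 is O(~w → n), but O(~w) is not derivable from the premises (the permission P(~w) asserts only ~O(w), not O(~w)), so it does not yield O(n).
No other premise forces O(n). An ideal world satisfying every premise can still have n false, so O(n) is not derivable.

No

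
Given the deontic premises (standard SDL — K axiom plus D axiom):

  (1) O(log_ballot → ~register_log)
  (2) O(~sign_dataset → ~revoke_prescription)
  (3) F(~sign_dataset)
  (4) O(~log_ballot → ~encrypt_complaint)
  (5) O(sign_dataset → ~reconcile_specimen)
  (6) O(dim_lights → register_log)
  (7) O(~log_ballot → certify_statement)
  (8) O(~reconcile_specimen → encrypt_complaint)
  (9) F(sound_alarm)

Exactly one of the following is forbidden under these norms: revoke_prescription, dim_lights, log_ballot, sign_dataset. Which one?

dim_lights

F(~sign_dataset) at premise 3 means O(sign_dataset).
With premise 5, O(sign_dataset → ~reconcile_specimen), the K-axiom yields O(~reconcile_specimen).
Premise 8 is O(~reconcile_specimen → encrypt_complaint); since O(~reconcile_specimen), deontic closure gives O(encrypt_complaint).
Premise 4 is O(~log_ballot → ~encrypt_complaint); contrapositively O(encrypt_complaint → log_ballot). Since O(encrypt_complaint) holds, K gives O(log_ballot).
Premise 1 is O(log_ballot → ~register_log); since O(log_ballot), deontic closure gives O(~register_log).
The contrapositive of premise 6 (O(dim_lights → register_log)) is O(~register_log → ~dim_lights), and O(~register_log) is already established, so O(~dim_lights).
So O(~dim_lights) holds, i.e. dim_lights is forbidden. None of the other listed options is forbidden under the premises.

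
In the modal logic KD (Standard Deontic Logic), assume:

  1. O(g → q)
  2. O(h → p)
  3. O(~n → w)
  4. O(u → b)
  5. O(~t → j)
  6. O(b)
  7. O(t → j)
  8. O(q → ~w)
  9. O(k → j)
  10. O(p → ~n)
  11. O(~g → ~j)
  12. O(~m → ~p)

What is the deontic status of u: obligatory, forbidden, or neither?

Premise 4 is O(u → b); even if O(b) held, inferring O(u) would be affirming the consequent — invalid.
No premise or chain of K-axiom applications forces O(u), and none forces O(~u). So u is neither obligatory nor forbidden under these norms.

Neither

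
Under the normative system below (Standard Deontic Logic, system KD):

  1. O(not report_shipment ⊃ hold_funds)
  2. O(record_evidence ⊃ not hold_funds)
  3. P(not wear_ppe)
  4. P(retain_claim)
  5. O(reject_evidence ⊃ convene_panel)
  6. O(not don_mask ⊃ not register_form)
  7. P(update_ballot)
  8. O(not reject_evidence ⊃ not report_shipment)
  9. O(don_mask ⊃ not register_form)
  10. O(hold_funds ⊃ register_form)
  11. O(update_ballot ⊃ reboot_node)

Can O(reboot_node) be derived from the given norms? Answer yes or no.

No

Premise 11 is O(update_ballot ⊃ reboot_node), but O(update_ballot) is not derivable from the premises (the permission P(update_ballot) asserts only not O(not update_ballot), not O(update_ballot)), so it does not yield O(reboot_node).
No other premise forces O(reboot_node). An ideal world satisfying every premise can still have reboot_node false, so O(reboot_node) is not derivable.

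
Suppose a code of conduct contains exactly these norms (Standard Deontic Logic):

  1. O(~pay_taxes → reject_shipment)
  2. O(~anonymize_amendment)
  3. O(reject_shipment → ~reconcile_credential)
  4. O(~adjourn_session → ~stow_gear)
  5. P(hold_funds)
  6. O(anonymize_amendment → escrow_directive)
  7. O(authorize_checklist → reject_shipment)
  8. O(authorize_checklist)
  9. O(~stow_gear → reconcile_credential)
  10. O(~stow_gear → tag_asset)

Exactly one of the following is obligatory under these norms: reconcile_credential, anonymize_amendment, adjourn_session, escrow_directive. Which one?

adjourn_session

Premise 8 states O(authorize_checklist) outright.
Premise 7 is O(authorize_checklist → reject_shipment); since O(authorize_checklist), deontic closure gives O(reject_shipment).
Premise 3 is O(reject_shipment → ~reconcile_credential); since O(reject_shipment), deontic closure gives O(~reconcile_credential).
Premise 9, O(~stow_gear → reconcile_credential), contraposes to O(~reconcile_credential → stow_gear); with O(~reconcile_credential) we get O(stow_gear).
The contrapositive of premise 4 (O(~adjourn_session → ~stow_gear)) is O(stow_gear → adjourn_session), and O(stow_gear) is already established, so O(adjourn_session).
So O(adjourn_session) holds — adjourn_session is obligatory. None of the other listed options is made obligatory by any chain of premises.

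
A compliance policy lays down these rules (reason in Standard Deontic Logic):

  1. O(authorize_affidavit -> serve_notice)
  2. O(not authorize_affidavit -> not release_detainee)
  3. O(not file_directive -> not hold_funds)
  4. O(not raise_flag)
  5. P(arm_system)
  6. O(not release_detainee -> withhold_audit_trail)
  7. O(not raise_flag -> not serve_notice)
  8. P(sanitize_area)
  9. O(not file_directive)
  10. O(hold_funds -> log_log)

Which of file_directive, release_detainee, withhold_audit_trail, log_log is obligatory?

withhold_audit_trail

From premise 4 we have O(not raise_flag).
With premise 7, O(not raise_flag -> not serve_notice), the K-axiom yields O(not serve_notice).
Premise 1 is O(authorize_affidavit -> serve_notice); contrapositively O(not serve_notice -> not authorize_affidavit). Since O(not serve_notice) holds, K gives O(not authorize_affidavit).
With premise 2, O(not authorize_affidavit -> not release_detainee), the K-axiom yields O(not release_detainee).
From O(not release_detainee) and premise 6, O(not release_detainee -> withhold_audit_trail), we obtain O(withhold_audit_trail).
So O(withhold_audit_trail) holds — withhold_audit_trail is obligatory. None of the other listed options is made obligatory by any chain of premises.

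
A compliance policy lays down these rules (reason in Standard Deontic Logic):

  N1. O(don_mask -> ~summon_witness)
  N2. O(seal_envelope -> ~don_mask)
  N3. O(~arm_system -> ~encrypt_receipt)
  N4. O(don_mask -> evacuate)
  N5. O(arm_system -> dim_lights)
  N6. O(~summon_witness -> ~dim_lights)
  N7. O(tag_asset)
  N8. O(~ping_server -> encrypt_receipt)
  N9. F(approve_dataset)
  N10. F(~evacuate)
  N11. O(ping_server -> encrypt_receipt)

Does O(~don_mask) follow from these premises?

By case analysis on ~ping_server: premise 8 gives O(~ping_server -> encrypt_receipt) and premise 11 gives O(ping_server -> encrypt_receipt), so O(encrypt_receipt) either way.
Premise 3, O(~arm_system -> ~encrypt_receipt), contraposes to O(encrypt_receipt -> arm_system); with O(encrypt_receipt) we get O(arm_system).
From O(arm_system) and premise 5, O(arm_system -> dim_lights), we obtain O(dim_lights).
The contrapositive of premise 6 (O(~summon_witness -> ~dim_lights)) is O(dim_lights -> summon_witness), and O(dim_lights) is already established, so O(summon_witness).
Premise 1 is O(don_mask -> ~summon_witness); contrapositively O(summon_witness -> ~don_mask). Since O(summon_witness) holds, K gives O(~don_mask).
Premises 2, 4, 7, 9, 10 do not contribute to this derivation.
So O(~don_mask) follows.

Yes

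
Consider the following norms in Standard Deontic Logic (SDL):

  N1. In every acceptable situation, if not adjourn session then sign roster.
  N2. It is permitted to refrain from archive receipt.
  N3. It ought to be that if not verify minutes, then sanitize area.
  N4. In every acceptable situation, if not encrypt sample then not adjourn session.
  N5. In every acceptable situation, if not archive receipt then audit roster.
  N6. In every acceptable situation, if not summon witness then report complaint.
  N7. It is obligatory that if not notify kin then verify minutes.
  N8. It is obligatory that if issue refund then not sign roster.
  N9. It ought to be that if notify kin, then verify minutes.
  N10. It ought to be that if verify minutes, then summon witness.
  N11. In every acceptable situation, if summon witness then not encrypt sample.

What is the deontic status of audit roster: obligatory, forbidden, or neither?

Neither

Premise 5 is O(¬archive_receipt → audit_roster), but O(¬archive_receipt) is not derivable from the premises (the permission P(¬archive_receipt) asserts only ¬O(archive_receipt), not O(¬archive_receipt)), so it does not yield O(audit_roster).
No premise or chain of K-axiom applications forces O(audit_roster), and none forces O(¬audit_roster). So audit_roster is neither obligatory nor forbidden under these norms.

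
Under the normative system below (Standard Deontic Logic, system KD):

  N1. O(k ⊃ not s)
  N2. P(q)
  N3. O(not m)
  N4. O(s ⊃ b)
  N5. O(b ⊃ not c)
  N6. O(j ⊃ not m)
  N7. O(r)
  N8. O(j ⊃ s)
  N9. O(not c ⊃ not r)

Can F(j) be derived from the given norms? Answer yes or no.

Yes

Premise 7 gives O(r).
Premise 9, O(not c ⊃ not r), contraposes to O(r ⊃ c); with O(r) we get O(c).
Premise 5 is O(b ⊃ not c); contrapositively O(c ⊃ not b). Since O(c) holds, K gives O(not b).
The contrapositive of premise 4 (O(s ⊃ b)) is O(not b ⊃ not s), and O(not b) is already established, so O(not s).
Premise 8, O(j ⊃ s), contraposes to O(not s ⊃ not j); with O(not s) we get O(not j).
Premises 1, 2, 3, 6 do not contribute to this derivation.
So O(not j) holds, i.e. F(j). The claim follows.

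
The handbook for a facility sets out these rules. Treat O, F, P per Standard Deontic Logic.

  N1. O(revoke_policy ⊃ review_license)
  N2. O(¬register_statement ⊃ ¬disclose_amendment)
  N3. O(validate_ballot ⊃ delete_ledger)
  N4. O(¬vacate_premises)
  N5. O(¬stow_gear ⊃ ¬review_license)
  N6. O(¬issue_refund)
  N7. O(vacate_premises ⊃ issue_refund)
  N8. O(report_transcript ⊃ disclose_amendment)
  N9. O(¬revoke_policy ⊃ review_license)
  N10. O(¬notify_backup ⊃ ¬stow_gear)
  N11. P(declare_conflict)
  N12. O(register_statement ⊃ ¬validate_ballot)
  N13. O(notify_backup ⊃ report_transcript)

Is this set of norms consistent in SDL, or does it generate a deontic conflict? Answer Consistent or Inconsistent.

Premise 7 is O(vacate_premises ⊃ issue_refund), but O(vacate_premises) is not derivable from the premises, so it does not yield O(issue_refund).
So O(issue_refund) is not derivable, and the apparent clash with O(¬issue_refund) does not arise.
A world satisfying every obligation exists (e.g. declare_conflict=false, delete_ledger=false, disclose_amendment=true, issue_refund=false, notify_backup=true, register_statement=true, report_transcript=true, review_license=true, revoke_policy=false, stow_gear=true, vacate_premises=false, validate_ballot=false); no atom is both obligatory and forbidden, so the set is consistent.

Consistent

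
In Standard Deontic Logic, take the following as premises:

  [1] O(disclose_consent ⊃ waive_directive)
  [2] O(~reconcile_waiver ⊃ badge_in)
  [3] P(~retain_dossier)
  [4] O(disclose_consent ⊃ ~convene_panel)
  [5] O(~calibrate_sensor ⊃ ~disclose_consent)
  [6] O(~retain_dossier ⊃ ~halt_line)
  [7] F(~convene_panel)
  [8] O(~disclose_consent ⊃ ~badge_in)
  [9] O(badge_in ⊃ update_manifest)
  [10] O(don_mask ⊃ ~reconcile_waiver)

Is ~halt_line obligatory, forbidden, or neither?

Neither

Premise 6 is O(~retain_dossier ⊃ ~halt_line), but O(~retain_dossier) is not derivable from the premises (the permission P(~retain_dossier) asserts only ~O(retain_dossier), not O(~retain_dossier)), so it does not yield O(~halt_line).
No premise or chain of K-axiom applications forces O(~halt_line), and none forces O(halt_line). So ~halt_line is neither obligatory nor forbidden under these norms.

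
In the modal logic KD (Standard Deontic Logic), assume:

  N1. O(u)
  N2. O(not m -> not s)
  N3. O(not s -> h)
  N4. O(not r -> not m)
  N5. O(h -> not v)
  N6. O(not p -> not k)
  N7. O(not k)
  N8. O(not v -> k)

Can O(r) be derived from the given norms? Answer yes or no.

Yes

From premise 7 we have O(not k).
Premise 8 is O(not v -> k); contrapositively O(not k -> v). Since O(not k) holds, K gives O(v).
The contrapositive of premise 5 (O(h -> not v)) is O(v -> not h), and O(v) is already established, so O(not h).
Premise 3, O(not s -> h), contraposes to O(not h -> s); with O(not h) we get O(s).
The contrapositive of premise 2 (O(not m -> not s)) is O(s -> m), and O(s) is already established, so O(m).
Premise 4 is O(not r -> not m); contrapositively O(m -> r). Since O(m) holds, K gives O(r).
Premises 1, 6 do not contribute to this derivation.
So O(r) follows.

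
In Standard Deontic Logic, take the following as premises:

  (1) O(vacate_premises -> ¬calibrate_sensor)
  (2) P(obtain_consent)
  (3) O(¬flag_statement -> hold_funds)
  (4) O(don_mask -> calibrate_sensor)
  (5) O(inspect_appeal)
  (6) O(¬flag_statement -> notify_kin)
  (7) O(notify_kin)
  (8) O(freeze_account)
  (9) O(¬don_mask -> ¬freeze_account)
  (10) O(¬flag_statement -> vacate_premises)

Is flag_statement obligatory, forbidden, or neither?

Obligatory

From premise 8 we have O(freeze_account).
Premise 9 is O(¬don_mask -> ¬freeze_account); contrapositively O(freeze_account -> don_mask). Since O(freeze_account) holds, K gives O(don_mask).
From O(don_mask) and premise 4, O(don_mask -> calibrate_sensor), we obtain O(calibrate_sensor).
Premise 1, O(vacate_premises -> ¬calibrate_sensor), contraposes to O(calibrate_sensor -> ¬vacate_premises); with O(calibrate_sensor) we get O(¬vacate_premises).
Premise 10 is O(¬flag_statement -> vacate_premises); contrapositively O(¬vacate_premises -> flag_statement). Since O(¬vacate_premises) holds, K gives O(flag_statement).
Premises 2, 3, 5, 6, 7 do not contribute to this derivation.
Hence flag_statement is obligatory.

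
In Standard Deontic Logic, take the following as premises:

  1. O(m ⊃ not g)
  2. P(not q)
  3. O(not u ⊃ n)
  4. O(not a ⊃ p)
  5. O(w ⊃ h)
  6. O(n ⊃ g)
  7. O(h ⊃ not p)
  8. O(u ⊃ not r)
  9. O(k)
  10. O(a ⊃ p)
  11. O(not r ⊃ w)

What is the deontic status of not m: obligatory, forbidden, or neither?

By case analysis on not a: premise 4 gives O(not a ⊃ p) and premise 10 gives O(a ⊃ p), so O(p) either way.
Premise 7 is O(h ⊃ not p); contrapositively O(p ⊃ not h). Since O(p) holds, K gives O(not h).
Premise 5 is O(w ⊃ h); contrapositively O(not h ⊃ not w). Since O(not h) holds, K gives O(not w).
The contrapositive of premise 11 (O(not r ⊃ w)) is O(not w ⊃ r), and O(not w) is already established, so O(r).
Premise 8 is O(u ⊃ not r); contrapositively O(r ⊃ not u). Since O(r) holds, K gives O(not u).
From O(not u) and premise 3, O(not u ⊃ n), we obtain O(n).
From O(n) and premise 6, O(n ⊃ g), we obtain O(g).
Premise 1, O(m ⊃ not g), contraposes to O(g ⊃ not m); with O(g) we get O(not m).
Premises 2, 9 do not contribute to this derivation.
Hence not m is obligatory.

Obligatory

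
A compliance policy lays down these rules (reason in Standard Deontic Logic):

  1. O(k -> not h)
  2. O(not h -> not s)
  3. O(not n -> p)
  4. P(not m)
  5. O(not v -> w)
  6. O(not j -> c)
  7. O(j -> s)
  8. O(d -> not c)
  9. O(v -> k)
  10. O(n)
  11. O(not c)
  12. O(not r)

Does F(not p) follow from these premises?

Premise 3 is O(not n -> p), but O(not n) is not derivable from the premises, so it does not yield O(p).
No other premise forces O(p). An ideal world satisfying every premise can still have not p true, so F(not p) is not derivable.

No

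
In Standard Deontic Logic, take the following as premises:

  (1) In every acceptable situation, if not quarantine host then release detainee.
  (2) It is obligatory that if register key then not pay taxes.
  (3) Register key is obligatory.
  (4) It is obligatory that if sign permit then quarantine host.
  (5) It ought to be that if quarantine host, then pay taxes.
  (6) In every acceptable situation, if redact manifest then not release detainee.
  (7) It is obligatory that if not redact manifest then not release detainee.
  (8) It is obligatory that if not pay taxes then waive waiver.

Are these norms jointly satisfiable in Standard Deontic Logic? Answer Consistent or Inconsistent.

Inconsistent

Premises 6 and 7 are O(redact_manifest → ¬release_detainee) and O(¬redact_manifest → ¬release_detainee); every ideal world satisfies redact_manifest or ¬redact_manifest, so in either case ¬release_detainee holds — hence O(¬release_detainee).
Premise 1, O(¬quarantine_host → release_detainee), contraposes to O(¬release_detainee → quarantine_host); with O(¬release_detainee) we get O(quarantine_host).
Applying K to premise 5 (O(quarantine_host → pay_taxes)) and O(quarantine_host) yields O(pay_taxes).
The contrapositive of premise 2 (O(register_key → ¬pay_taxes)) is O(pay_taxes → ¬register_key), and O(pay_taxes) is already established, so O(¬register_key).
Yet premise 3 states O(register_key).
We now have both O(¬register_key) and O(register_key) — register_key is simultaneously obligatory and forbidden, violating the D-axiom.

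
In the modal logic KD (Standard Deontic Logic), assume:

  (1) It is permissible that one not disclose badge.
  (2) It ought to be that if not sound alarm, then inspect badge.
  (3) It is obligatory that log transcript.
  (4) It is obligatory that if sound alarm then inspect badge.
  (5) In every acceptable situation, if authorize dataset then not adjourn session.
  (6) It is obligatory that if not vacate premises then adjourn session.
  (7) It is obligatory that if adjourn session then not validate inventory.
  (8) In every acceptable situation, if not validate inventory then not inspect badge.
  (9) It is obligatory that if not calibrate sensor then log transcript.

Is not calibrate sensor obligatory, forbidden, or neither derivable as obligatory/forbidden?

Premise 9 is O(¬calibrate_sensor → log_transcript); even if O(log_transcript) held, inferring O(¬calibrate_sensor) would be affirming the consequent — invalid.
No premise or chain of K-axiom applications forces O(¬calibrate_sensor), and none forces O(calibrate_sensor). So ¬calibrate_sensor is neither obligatory nor forbidden under these norms.

Neither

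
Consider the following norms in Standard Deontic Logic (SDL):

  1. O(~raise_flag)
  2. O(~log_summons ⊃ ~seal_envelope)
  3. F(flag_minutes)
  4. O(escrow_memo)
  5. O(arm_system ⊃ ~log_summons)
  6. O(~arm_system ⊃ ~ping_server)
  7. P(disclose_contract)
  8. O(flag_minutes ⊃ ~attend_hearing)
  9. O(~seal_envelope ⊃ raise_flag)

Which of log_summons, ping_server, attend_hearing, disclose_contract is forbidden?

From premise 1 we have O(~raise_flag).
Premise 9 is O(~seal_envelope ⊃ raise_flag); contrapositively O(~raise_flag ⊃ seal_envelope). Since O(~raise_flag) holds, K gives O(seal_envelope).
The contrapositive of premise 2 (O(~log_summons ⊃ ~seal_envelope)) is O(seal_envelope ⊃ log_summons), and O(seal_envelope) is already established, so O(log_summons).
Premise 5, O(arm_system ⊃ ~log_summons), contraposes to O(log_summons ⊃ ~arm_system); with O(log_summons) we get O(~arm_system).
With premise 6, O(~arm_system ⊃ ~ping_server), the K-axiom yields O(~ping_server).
So O(~ping_server) holds, i.e. ping_server is forbidden. None of the other listed options is forbidden under the premises.

ping_server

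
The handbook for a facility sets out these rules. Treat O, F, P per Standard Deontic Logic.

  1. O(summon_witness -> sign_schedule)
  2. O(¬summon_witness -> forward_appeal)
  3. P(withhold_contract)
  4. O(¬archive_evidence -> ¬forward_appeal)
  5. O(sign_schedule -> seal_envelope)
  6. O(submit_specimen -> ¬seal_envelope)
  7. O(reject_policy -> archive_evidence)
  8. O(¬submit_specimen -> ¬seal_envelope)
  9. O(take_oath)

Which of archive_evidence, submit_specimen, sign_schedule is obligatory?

Premises 8 and 6 are O(¬submit_specimen -> ¬seal_envelope) and O(submit_specimen -> ¬seal_envelope); every ideal world satisfies ¬submit_specimen or submit_specimen, so in either case ¬seal_envelope holds — hence O(¬seal_envelope).
The contrapositive of premise 5 (O(sign_schedule -> seal_envelope)) is O(¬seal_envelope -> ¬sign_schedule), and O(¬seal_envelope) is already established, so O(¬sign_schedule).
Premise 1 is O(summon_witness -> sign_schedule); contrapositively O(¬sign_schedule -> ¬summon_witness). Since O(¬sign_schedule) holds, K gives O(¬summon_witness).
From O(¬summon_witness) and premise 2, O(¬summon_witness -> forward_appeal), we obtain O(forward_appeal).
Premise 4, O(¬archive_evidence -> ¬forward_appeal), contraposes to O(forward_appeal -> archive_evidence); with O(forward_appeal) we get O(archive_evidence).
So O(archive_evidence) holds — archive_evidence is obligatory. None of the other listed options is made obligatory by any chain of premises.

archive_evidence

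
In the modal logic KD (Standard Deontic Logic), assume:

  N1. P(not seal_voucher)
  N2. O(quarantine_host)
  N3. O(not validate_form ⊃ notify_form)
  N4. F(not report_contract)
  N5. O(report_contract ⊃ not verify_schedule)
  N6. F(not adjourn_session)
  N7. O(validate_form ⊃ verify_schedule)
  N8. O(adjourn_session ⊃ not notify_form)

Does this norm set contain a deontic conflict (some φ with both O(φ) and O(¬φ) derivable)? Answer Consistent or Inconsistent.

Inconsistent

Premise 4, F(not report_contract), is equivalent to O(report_contract).
Premise 5 is O(report_contract ⊃ not verify_schedule); since O(report_contract), deontic closure gives O(not verify_schedule).
Premise 7 is O(validate_form ⊃ verify_schedule); contrapositively O(not verify_schedule ⊃ not validate_form). Since O(not verify_schedule) holds, K gives O(not validate_form).
Premise 3 is O(not validate_form ⊃ notify_form); since O(not validate_form), deontic closure gives O(notify_form).
Premise 8 is O(adjourn_session ⊃ not notify_form); contrapositively O(notify_form ⊃ not adjourn_session). Since O(notify_form) holds, K gives O(not adjourn_session).
But premise 6, F(not adjourn_session), means O(adjourn_session).
We now have both O(not adjourn_session) and O(adjourn_session) — adjourn_session is simultaneously obligatory and forbidden, violating the D-axiom.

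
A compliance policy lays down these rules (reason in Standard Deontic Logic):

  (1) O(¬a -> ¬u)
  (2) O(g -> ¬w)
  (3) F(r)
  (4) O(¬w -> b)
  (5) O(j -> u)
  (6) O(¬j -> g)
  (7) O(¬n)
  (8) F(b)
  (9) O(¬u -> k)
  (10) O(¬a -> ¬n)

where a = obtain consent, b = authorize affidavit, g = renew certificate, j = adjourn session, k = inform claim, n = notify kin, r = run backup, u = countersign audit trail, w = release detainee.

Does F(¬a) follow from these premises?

Premise 8 is F(b), i.e. O(¬b).
Premise 4, O(¬w -> b), contraposes to O(¬b -> w); with O(¬b) we get O(w).
Premise 2, O(g -> ¬w), contraposes to O(w -> ¬g); with O(w) we get O(¬g).
Premise 6, O(¬j -> g), contraposes to O(¬g -> j); with O(¬g) we get O(j).
Premise 5 is O(j -> u); since O(j), deontic closure gives O(u).
The contrapositive of premise 1 (O(¬a -> ¬u)) is O(u -> a), and O(u) is already established, so O(a).
Premises 3, 7, 9, 10 do not contribute to this derivation.
So O(a) holds, i.e. F(¬a). The claim follows.

Yes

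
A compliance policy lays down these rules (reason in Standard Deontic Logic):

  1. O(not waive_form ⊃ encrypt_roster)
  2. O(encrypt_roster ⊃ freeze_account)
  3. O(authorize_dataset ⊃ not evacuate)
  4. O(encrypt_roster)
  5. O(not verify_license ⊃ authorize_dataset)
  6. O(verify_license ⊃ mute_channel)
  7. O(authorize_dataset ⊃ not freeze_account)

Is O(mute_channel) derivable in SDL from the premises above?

Yes

Premise 4 gives O(encrypt_roster).
Premise 2 is O(encrypt_roster ⊃ freeze_account); since O(encrypt_roster), deontic closure gives O(freeze_account).
Premise 7, O(authorize_dataset ⊃ not freeze_account), contraposes to O(freeze_account ⊃ not authorize_dataset); with O(freeze_account) we get O(not authorize_dataset).
Premise 5 is O(not verify_license ⊃ authorize_dataset); contrapositively O(not authorize_dataset ⊃ verify_license). Since O(not authorize_dataset) holds, K gives O(verify_license).
Applying K to premise 6 (O(verify_license ⊃ mute_channel)) and O(verify_license) yields O(mute_channel).
Premises 1, 3 do not contribute to this derivation.
So O(mute_channel) follows.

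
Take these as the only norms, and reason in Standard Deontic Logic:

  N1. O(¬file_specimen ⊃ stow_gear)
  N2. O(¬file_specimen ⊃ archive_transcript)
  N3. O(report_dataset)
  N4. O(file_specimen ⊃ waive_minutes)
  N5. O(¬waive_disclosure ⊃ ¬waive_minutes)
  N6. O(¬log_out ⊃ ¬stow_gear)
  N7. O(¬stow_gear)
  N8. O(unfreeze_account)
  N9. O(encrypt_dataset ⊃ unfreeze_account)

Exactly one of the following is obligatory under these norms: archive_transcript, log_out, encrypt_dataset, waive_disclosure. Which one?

Premise 7 states O(¬stow_gear) outright.
Premise 1, O(¬file_specimen ⊃ stow_gear), contraposes to O(¬stow_gear ⊃ file_specimen); with O(¬stow_gear) we get O(file_specimen).
Premise 4 is O(file_specimen ⊃ waive_minutes); since O(file_specimen), deontic closure gives O(waive_minutes).
Premise 5, O(¬waive_disclosure ⊃ ¬waive_minutes), contraposes to O(waive_minutes ⊃ waive_disclosure); with O(waive_minutes) we get O(waive_disclosure).
So O(waive_disclosure) holds — waive_disclosure is obligatory. None of the other listed options is made obligatory by any chain of premises.

waive_disclosure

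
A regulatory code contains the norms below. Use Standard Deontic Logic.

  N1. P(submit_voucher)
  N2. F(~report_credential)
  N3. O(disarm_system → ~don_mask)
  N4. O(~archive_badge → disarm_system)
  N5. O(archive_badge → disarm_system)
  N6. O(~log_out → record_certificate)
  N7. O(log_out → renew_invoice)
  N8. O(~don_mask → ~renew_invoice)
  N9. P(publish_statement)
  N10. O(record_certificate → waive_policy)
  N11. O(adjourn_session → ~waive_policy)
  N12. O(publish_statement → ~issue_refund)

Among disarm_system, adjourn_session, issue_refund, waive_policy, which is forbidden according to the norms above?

By case analysis on ~archive_badge: premise 4 gives O(~archive_badge → disarm_system) and premise 5 gives O(archive_badge → disarm_system), so O(disarm_system) either way.
With premise 3, O(disarm_system → ~don_mask), the K-axiom yields O(~don_mask).
With premise 8, O(~don_mask → ~renew_invoice), the K-axiom yields O(~renew_invoice).
Premise 7, O(log_out → renew_invoice), contraposes to O(~renew_invoice → ~log_out); with O(~renew_invoice) we get O(~log_out).
Premise 6 is O(~log_out → record_certificate); since O(~log_out), deontic closure gives O(record_certificate).
With premise 10, O(record_certificate → waive_policy), the K-axiom yields O(waive_policy).
The contrapositive of premise 11 (O(adjourn_session → ~waive_policy)) is O(waive_policy → ~adjourn_session), and O(waive_policy) is already established, so O(~adjourn_session).
So O(~adjourn_session) holds, i.e. adjourn_session is forbidden. None of the other listed options is forbidden under the premises.

adjourn_session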